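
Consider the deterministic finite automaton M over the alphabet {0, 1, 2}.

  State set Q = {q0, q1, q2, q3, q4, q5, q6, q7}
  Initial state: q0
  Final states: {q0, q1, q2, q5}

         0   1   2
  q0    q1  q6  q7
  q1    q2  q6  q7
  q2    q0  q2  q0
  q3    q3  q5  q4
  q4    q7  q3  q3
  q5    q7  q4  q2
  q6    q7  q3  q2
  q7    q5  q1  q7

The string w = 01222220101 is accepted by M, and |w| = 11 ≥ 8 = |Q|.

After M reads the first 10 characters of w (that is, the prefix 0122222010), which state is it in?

q7

Run of M on the first 10 characters of w = 0 1 2 2 2 2 2 0 1 0:
  step 0: q0  (start)
  step 1: q1  (read 0: q0→q1)
  step 2: q6  (read 1: q1→q6)
  step 3: q2  (read 2: q6→q2)
  step 4: q0  (read 2: q2→q0)
  step 5: q7  (read 2: q0→q7)
  step 6: q7  (read 2: q7→q7)
  step 7: q7  (read 2: q7→q7)
  step 8: q5  (read 0: q7→q5)
  step 9: q4  (read 1: q5→q4)
  step 10: q7  (read 0: q4→q7)

After reading 10 characters, M is in state q7.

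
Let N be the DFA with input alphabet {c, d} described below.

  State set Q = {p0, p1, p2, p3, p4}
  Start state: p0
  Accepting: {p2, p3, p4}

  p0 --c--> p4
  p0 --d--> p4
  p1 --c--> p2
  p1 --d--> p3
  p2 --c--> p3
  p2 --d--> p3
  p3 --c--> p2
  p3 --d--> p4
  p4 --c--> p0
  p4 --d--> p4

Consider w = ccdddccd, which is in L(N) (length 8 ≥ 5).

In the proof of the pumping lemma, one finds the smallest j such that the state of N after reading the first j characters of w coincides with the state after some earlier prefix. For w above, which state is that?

p0

Run of N on w = c c d d d c c d:
  step 0: p0  (start)
  step 1: p4  (read c: p0→p4)
  step 2: p0  (read c: p4→p0)   ← first repeat (p0 seen earlier)
  step 3: p4  (read d: p0→p4)
  step 4: p4  (read d: p4→p4)
  step 5: p4  (read d: p4→p4)
  step 6: p0  (read c: p4→p0)
  step 7: p4  (read c: p0→p4)
  step 8: p4  (read d: p4→p4)

The earliest repeat is at step j = 2: N is in p0, which it already visited at step i = 0.
With |Q| = 5, pigeonhole forces a state repeat no later than step 5; the substring read between the first and second visits to that state can be pumped.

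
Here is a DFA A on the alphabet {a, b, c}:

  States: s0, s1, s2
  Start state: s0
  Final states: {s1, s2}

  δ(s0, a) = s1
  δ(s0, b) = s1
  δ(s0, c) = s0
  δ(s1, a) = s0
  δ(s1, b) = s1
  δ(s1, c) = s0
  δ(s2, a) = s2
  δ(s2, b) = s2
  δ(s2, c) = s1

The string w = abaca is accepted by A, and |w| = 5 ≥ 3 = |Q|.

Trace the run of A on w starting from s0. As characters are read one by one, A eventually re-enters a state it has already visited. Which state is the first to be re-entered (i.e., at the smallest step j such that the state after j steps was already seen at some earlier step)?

s1

State sequence: s0 -a-> s1 -b-> s1 -a-> s0 -c-> s0 -a-> s1
First repeat at step 2: s1 was already visited.

The earliest repeat is at step j = 2: A is in s1, which it already visited at step i = 1.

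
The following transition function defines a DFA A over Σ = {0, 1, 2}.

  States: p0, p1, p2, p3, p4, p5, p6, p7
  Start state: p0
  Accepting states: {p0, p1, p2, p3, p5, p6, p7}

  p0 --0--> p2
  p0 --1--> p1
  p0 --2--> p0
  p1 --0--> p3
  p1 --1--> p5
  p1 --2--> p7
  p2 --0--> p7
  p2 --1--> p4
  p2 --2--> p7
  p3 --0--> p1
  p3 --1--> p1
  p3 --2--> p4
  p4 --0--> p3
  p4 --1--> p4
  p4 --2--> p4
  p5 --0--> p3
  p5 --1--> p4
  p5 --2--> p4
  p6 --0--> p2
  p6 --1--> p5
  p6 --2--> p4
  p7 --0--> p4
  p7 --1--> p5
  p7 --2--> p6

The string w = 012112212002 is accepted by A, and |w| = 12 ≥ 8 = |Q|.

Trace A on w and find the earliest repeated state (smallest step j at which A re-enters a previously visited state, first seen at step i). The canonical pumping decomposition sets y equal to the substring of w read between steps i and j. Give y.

2

Run of A on w = 0 1 2 1 1 2 2 1 2 0 0 2:
  step 0: p0  (start)
  step 1: p2  (read 0: p0→p2)
  step 2: p4  (read 1: p2→p4)
  step 3: p4  (read 2: p4→p4)   ← first repeat (p4 seen earlier)
  step 4: p4  (read 1: p4→p4)
  step 5: p4  (read 1: p4→p4)
  step 6: p4  (read 2: p4→p4)
  step 7: p4  (read 2: p4→p4)
  step 8: p4  (read 1: p4→p4)
  step 9: p4  (read 2: p4→p4)
  step 10: p3  (read 0: p4→p3)
  step 11: p1  (read 0: p3→p1)
  step 12: p7  (read 2: p1→p7)

So i = 2, j = 3, giving x = w[0:2] = 01, y = w[2:3] = 2, z = w[3:12] = 112212002.
Check: |xy| = 3 ≤ 8 and |y| = 1 ≥ 1. Reading y takes A from p4 back to p4, so every xyⁱz is accepted.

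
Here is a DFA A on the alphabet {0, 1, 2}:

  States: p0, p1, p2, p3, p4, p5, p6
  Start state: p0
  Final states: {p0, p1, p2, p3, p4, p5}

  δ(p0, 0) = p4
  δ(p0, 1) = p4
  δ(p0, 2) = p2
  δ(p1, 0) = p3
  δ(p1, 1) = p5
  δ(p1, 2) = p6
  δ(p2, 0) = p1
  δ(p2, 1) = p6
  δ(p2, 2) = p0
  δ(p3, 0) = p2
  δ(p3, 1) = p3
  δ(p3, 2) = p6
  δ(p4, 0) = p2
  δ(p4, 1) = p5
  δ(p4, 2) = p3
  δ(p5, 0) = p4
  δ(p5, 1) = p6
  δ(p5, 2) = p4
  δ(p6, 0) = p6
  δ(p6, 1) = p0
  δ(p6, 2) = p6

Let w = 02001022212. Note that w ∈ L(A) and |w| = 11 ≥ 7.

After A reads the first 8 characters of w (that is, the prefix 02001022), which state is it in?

p6

State sequence: p0 -0-> p4 -2-> p3 -0-> p2 -0-> p1 -1-> p5 -0-> p4 -2-> p3 -2-> p6

After reading 8 characters, A is in state p6.
(This kind of state-tracing is the core of the pumping-lemma construction: with 7 states, pigeonhole forces a repeat within the first 7 steps.)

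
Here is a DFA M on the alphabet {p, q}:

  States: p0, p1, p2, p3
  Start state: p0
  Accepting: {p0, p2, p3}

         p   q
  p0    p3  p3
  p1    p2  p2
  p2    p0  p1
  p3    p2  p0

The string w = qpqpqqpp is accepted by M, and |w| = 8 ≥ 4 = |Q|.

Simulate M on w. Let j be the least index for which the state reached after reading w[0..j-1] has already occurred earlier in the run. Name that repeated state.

p2

State sequence: p0 -q-> p3 -p-> p2 -q-> p1 -p-> p2 -q-> p1 -q-> p2 -p-> p0 -p-> p3
First repeat at step 4: p2 was already visited.

The earliest repeat is at step j = 4: M is in p2, which it already visited at step i = 2.
With |Q| = 4, pigeonhole forces a state repeat no later than step 4; the substring read between the first and second visits to that state can be pumped.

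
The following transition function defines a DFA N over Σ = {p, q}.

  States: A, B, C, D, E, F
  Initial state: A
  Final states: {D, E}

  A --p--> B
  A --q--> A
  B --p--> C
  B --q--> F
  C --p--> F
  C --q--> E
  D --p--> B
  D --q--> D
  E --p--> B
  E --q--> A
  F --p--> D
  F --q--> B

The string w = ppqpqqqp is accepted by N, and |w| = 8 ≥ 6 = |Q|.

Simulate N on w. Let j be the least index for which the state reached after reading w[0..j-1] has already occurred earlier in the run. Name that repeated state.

Run of N on w = p p q p q q q p:
  step 0: A  (start)
  step 1: B  (read p: A→B)
  step 2: C  (read p: B→C)
  step 3: E  (read q: C→E)
  step 4: B  (read p: E→B)   ← first repeat (B seen earlier)
  step 5: F  (read q: B→F)
  step 6: B  (read q: F→B)
  step 7: F  (read q: B→F)
  step 8: D  (read p: F→D)

The earliest repeat is at step j = 4: N is in B, which it already visited at step i = 1.
With |Q| = 6, pigeonhole forces a state repeat no later than step 6; the substring read between the first and second visits to that state can be pumped.

B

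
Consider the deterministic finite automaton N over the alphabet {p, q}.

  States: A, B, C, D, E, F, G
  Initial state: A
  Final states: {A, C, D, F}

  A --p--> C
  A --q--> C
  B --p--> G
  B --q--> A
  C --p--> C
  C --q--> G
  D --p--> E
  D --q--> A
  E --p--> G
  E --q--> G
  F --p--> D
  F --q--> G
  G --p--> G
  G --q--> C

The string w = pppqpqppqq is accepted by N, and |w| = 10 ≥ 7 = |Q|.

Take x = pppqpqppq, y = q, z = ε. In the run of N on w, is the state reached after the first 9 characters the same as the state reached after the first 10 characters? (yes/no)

Run of N on the first 10 characters of w = p p p q p q p p q q:
  step 0: A  (start)
  step 1: C  (read p: A→C)
  step 2: C  (read p: C→C)
  step 3: C  (read p: C→C)
  step 4: G  (read q: C→G)
  step 5: G  (read p: G→G)
  step 6: C  (read q: G→C)
  step 7: C  (read p: C→C)
  step 8: C  (read p: C→C)
  step 9: G  (read q: C→G)
  step 10: C  (read q: G→C)

After x (step 9): G. After xy (step 10): C.
They differ (G ≠ C), so y is not a cycle from the state after x; this split is not the one the pumping-lemma construction produces, and pumping y need not keep the string in L(N).

no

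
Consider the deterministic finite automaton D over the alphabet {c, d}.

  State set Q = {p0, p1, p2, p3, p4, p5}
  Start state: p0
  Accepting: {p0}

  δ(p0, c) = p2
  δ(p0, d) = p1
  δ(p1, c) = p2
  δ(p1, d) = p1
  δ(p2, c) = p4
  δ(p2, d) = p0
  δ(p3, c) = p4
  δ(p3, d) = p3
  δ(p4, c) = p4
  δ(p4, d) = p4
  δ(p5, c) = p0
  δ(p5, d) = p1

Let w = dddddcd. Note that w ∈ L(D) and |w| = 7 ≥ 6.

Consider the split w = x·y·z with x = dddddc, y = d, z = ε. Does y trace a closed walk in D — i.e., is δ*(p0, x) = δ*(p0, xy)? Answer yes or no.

no

State sequence: p0 -d-> p1 -d-> p1 -d-> p1 -d-> p1 -d-> p1 -c-> p2 -d-> p0

After x (step 6): p2. After xy (step 7): p0.
They differ (p2 ≠ p0), so y is not a cycle from the state after x; this split is not the one the pumping-lemma construction produces, and pumping y need not keep the string in L(D).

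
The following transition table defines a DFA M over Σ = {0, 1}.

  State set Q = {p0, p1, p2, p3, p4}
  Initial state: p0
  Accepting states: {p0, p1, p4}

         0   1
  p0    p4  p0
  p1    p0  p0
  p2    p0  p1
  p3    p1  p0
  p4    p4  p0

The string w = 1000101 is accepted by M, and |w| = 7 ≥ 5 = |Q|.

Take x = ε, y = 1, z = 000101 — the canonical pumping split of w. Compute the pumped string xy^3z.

xy^3z = ε·1·1·1·000101 = 111000101.
Reading y = 1 takes M from p0 back to p0, so after x·y·y·y the machine is still in p0, and z then leads to the accepting state p0. Hence 111000101 ∈ L(M).

111000101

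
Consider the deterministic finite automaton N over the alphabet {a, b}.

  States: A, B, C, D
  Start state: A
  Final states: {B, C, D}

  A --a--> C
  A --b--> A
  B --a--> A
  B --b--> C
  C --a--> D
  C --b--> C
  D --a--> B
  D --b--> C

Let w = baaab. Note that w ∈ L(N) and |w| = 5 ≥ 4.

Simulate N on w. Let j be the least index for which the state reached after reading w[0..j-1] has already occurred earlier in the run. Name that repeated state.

State sequence: A -b-> A -a-> C -a-> D -a-> B -b-> C
First repeat at step 1: A was already visited.

The earliest repeat is at step j = 1: N is in A, which it already visited at step i = 0.
Since N has 4 states, any run of length ≥ 4 visits 4+1 states, so by pigeonhole some state repeats within the first 4 steps — that repeat gives the pumpable loop.

A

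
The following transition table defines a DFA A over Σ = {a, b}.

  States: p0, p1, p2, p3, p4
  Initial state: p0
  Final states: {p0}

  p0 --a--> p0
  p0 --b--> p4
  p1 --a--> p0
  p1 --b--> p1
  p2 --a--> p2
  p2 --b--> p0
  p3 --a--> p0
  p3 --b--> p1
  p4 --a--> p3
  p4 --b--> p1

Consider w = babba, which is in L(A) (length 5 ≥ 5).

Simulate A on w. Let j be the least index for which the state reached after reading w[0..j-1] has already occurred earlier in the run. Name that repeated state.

p1

State sequence: p0 -b-> p4 -a-> p3 -b-> p1 -b-> p1 -a-> p0
First repeat at step 4: p1 was already visited.

The earliest repeat is at step j = 4: A is in p1, which it already visited at step i = 3.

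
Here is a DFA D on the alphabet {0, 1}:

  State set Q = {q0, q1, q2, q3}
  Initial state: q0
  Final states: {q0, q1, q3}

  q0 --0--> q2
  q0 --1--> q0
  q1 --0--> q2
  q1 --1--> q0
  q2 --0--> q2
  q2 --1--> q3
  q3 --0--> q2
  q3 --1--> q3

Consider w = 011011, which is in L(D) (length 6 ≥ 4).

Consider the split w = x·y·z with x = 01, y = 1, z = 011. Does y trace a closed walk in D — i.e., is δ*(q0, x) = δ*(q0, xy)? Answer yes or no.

yes

State sequence: q0 -0-> q2 -1-> q3 -1-> q3

After x (step 2): q3. After xy (step 3): q3.
They match, so y = 1 drives D around a cycle from q3 back to itself; pumping y any number of times keeps D in q3 before reading z, and xyⁱz ∈ L(D) for every i ≥ 0.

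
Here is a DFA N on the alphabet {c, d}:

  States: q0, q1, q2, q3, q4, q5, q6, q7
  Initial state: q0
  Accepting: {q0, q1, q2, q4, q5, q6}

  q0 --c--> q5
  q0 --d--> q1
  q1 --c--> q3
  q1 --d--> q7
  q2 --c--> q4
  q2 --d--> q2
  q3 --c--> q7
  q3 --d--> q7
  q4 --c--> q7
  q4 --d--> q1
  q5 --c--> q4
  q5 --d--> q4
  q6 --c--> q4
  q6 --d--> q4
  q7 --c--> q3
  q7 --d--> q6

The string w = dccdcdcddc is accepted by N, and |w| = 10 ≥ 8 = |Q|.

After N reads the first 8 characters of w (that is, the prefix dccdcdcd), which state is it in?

Run of N on the first 8 characters of w = d c c d c d c d:
  step 0: q0  (start)
  step 1: q1  (read d: q0→q1)
  step 2: q3  (read c: q1→q3)
  step 3: q7  (read c: q3→q7)
  step 4: q6  (read d: q7→q6)
  step 5: q4  (read c: q6→q4)
  step 6: q1  (read d: q4→q1)
  step 7: q3  (read c: q1→q3)
  step 8: q7  (read d: q3→q7)

After reading 8 characters, N is in state q7.

q7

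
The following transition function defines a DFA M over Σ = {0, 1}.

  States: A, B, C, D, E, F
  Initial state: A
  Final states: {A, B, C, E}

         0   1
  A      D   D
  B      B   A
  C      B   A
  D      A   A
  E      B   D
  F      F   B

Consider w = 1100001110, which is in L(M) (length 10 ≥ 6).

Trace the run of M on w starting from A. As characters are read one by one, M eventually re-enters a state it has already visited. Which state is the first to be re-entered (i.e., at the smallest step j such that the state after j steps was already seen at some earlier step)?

Run of M on w = 1 1 0 0 0 0 1 1 1 0:
  step 0: A  (start)
  step 1: D  (read 1: A→D)
  step 2: A  (read 1: D→A)   ← first repeat (A seen earlier)
  step 3: D  (read 0: A→D)
  step 4: A  (read 0: D→A)
  step 5: D  (read 0: A→D)
  step 6: A  (read 0: D→A)
  step 7: D  (read 1: A→D)
  step 8: A  (read 1: D→A)
  step 9: D  (read 1: A→D)
  step 10: A  (read 0: D→A)

The earliest repeat is at step j = 2: M is in A, which it already visited at step i = 0.

A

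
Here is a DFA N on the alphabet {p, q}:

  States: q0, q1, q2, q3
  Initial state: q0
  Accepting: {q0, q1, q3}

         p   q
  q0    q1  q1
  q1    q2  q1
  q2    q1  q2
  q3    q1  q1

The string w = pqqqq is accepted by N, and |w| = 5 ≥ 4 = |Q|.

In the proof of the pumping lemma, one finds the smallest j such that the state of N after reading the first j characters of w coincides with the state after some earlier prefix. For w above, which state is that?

Run of N on w = p q q q q:
  step 0: q0  (start)
  step 1: q1  (read p: q0→q1)
  step 2: q1  (read q: q1→q1)   ← first repeat (q1 seen earlier)
  step 3: q1  (read q: q1→q1)
  step 4: q1  (read q: q1→q1)
  step 5: q1  (read q: q1→q1)

The earliest repeat is at step j = 2: N is in q1, which it already visited at step i = 1.
With |Q| = 4, pigeonhole forces a state repeat no later than step 4; the substring read between the first and second visits to that state can be pumped.

q1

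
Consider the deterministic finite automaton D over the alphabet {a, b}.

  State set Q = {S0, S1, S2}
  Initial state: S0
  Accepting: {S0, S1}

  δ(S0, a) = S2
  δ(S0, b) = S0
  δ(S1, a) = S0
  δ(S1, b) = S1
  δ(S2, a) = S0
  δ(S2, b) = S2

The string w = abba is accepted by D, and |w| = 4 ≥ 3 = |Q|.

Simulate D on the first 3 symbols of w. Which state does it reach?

Run of D on the first 3 characters of w = a b b:
  step 0: S0  (start)
  step 1: S2  (read a: S0→S2)
  step 2: S2  (read b: S2→S2)
  step 3: S2  (read b: S2→S2)

After reading 3 characters, D is in state S2.
(This kind of state-tracing is the core of the pumping-lemma construction: with 3 states, pigeonhole forces a repeat within the first 3 steps.)

S2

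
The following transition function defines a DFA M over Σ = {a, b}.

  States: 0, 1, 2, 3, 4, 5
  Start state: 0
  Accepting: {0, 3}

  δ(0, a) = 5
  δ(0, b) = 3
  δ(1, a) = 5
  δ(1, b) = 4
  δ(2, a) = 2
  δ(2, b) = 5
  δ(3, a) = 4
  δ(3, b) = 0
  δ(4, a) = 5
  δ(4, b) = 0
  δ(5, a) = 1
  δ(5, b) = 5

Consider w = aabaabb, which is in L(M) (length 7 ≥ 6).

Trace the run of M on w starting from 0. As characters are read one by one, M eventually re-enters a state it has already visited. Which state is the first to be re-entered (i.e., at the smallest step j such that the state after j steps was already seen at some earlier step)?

5

Run of M on w = a a b a a b b:
  step 0: 0  (start)
  step 1: 5  (read a: 0→5)
  step 2: 1  (read a: 5→1)
  step 3: 4  (read b: 1→4)
  step 4: 5  (read a: 4→5)   ← first repeat (5 seen earlier)
  step 5: 1  (read a: 5→1)
  step 6: 4  (read b: 1→4)
  step 7: 0  (read b: 4→0)

The earliest repeat is at step j = 4: M is in 5, which it already visited at step i = 1.
Since M has 6 states, any run of length ≥ 6 visits 6+1 states, so by pigeonhole some state repeats within the first 6 steps — that repeat gives the pumpable loop.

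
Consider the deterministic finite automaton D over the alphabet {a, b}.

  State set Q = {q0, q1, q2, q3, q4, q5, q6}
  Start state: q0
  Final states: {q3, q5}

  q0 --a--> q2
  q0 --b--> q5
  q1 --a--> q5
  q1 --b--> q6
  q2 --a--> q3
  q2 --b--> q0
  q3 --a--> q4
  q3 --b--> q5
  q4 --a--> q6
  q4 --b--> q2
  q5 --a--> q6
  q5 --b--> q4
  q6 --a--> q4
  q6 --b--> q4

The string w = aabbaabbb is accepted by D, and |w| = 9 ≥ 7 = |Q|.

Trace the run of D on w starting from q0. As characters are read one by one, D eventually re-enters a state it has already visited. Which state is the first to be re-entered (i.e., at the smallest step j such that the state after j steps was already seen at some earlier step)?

State sequence: q0 -a-> q2 -a-> q3 -b-> q5 -b-> q4 -a-> q6 -a-> q4 -b-> q2 -b-> q0 -b-> q5
First repeat at step 6: q4 was already visited.

The earliest repeat is at step j = 6: D is in q4, which it already visited at step i = 4.
With |Q| = 7, pigeonhole forces a state repeat no later than step 7; the substring read between the first and second visits to that state can be pumped.

q4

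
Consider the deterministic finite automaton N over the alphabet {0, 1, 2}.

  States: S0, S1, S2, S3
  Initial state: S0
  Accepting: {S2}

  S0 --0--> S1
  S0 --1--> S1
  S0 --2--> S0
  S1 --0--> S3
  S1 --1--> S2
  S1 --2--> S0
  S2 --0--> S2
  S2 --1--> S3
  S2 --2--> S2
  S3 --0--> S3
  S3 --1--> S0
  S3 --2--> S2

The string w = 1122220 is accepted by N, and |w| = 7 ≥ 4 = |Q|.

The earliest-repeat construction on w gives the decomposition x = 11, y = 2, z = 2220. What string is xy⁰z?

112220

xy⁰z = xz = 11·2220 = 112220.
Reading y = 2 takes N from S2 back to S2, so after x the machine is still in S2, and z then leads to the accepting state S2. Hence 112220 ∈ L(N).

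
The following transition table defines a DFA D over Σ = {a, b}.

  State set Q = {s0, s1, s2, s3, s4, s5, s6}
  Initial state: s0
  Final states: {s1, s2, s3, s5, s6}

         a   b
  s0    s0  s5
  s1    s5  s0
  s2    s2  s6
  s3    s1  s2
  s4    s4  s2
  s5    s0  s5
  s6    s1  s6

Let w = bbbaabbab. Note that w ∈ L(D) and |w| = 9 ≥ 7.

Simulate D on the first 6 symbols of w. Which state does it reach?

s5

Run of D on the first 6 characters of w = b b b a a b:
  step 0: s0  (start)
  step 1: s5  (read b: s0→s5)
  step 2: s5  (read b: s5→s5)
  step 3: s5  (read b: s5→s5)
  step 4: s0  (read a: s5→s0)
  step 5: s0  (read a: s0→s0)
  step 6: s5  (read b: s0→s5)

After reading 6 characters, D is in state s5.
(This kind of state-tracing is the core of the pumping-lemma construction: with 7 states, pigeonhole forces a repeat within the first 7 steps.)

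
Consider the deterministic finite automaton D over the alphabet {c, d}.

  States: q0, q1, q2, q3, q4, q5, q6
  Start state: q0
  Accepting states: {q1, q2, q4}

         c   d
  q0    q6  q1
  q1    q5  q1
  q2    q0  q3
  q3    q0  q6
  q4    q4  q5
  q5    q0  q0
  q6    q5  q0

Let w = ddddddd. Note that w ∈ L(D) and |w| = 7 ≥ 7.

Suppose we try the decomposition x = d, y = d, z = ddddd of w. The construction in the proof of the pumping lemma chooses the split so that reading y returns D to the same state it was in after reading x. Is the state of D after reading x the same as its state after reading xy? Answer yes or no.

yes

Run of D on the first 2 characters of w = d d:
  step 0: q0  (start)
  step 1: q1  (read d: q0→q1)
  step 2: q1  (read d: q1→q1)

After x (step 1): q1. After xy (step 2): q1.
They match, so y = d drives D around a cycle from q1 back to itself; pumping y any number of times keeps D in q1 before reading z, and xyⁱz ∈ L(D) for every i ≥ 0.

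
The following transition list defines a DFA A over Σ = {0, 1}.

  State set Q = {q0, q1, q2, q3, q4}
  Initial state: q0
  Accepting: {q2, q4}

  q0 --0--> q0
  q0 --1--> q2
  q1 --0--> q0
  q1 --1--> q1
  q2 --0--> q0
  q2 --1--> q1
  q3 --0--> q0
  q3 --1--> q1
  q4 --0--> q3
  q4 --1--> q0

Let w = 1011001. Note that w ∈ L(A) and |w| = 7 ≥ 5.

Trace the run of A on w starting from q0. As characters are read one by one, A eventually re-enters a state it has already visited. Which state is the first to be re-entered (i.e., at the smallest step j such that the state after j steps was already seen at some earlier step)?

State sequence: q0 -1-> q2 -0-> q0 -1-> q2 -1-> q1 -0-> q0 -0-> q0 -1-> q2
First repeat at step 2: q0 was already visited.

The earliest repeat is at step j = 2: A is in q0, which it already visited at step i = 0.
Since A has 5 states, any run of length ≥ 5 visits 5+1 states, so by pigeonhole some state repeats within the first 5 steps — that repeat gives the pumpable loop.

q0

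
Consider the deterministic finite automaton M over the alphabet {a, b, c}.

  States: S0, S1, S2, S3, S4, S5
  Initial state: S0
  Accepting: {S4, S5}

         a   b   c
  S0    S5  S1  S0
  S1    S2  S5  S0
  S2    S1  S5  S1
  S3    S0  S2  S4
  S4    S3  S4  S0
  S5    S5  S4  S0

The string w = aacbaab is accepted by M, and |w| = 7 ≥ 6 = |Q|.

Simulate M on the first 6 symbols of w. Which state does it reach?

S1

Run of M on the first 6 characters of w = a a c b a a:
  step 0: S0  (start)
  step 1: S5  (read a: S0→S5)
  step 2: S5  (read a: S5→S5)
  step 3: S0  (read c: S5→S0)
  step 4: S1  (read b: S0→S1)
  step 5: S2  (read a: S1→S2)
  step 6: S1  (read a: S2→S1)

After reading 6 characters, M is in state S1.
(This kind of state-tracing is the core of the pumping-lemma construction: with 6 states, pigeonhole forces a repeat within the first 6 steps.)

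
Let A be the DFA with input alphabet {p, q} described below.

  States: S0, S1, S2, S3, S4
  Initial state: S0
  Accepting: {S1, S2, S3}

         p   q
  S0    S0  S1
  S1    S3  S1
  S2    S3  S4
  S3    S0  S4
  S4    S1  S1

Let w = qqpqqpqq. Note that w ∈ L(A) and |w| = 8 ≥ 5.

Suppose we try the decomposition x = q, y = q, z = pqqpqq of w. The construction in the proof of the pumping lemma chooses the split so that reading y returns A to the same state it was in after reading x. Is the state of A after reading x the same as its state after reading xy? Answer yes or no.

State sequence: S0 -q-> S1 -q-> S1

After x (step 1): S1. After xy (step 2): S1.
They match, so y = q drives A around a cycle from S1 back to itself; pumping y any number of times keeps A in S1 before reading z, and xyⁱz ∈ L(A) for every i ≥ 0.

yes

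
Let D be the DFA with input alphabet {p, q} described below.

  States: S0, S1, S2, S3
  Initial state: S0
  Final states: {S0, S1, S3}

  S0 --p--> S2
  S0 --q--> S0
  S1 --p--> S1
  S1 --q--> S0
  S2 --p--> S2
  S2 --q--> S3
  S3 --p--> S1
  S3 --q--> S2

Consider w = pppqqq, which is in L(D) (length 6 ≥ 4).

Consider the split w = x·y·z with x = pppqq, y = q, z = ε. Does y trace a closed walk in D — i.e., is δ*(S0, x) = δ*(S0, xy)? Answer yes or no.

no

Run of D on the first 6 characters of w = p p p q q q:
  step 0: S0  (start)
  step 1: S2  (read p: S0→S2)
  step 2: S2  (read p: S2→S2)
  step 3: S2  (read p: S2→S2)
  step 4: S3  (read q: S2→S3)
  step 5: S2  (read q: S3→S2)
  step 6: S3  (read q: S2→S3)

After x (step 5): S2. After xy (step 6): S3.
They differ (S2 ≠ S3), so y is not a cycle from the state after x; this split is not the one the pumping-lemma construction produces, and pumping y need not keep the string in L(D).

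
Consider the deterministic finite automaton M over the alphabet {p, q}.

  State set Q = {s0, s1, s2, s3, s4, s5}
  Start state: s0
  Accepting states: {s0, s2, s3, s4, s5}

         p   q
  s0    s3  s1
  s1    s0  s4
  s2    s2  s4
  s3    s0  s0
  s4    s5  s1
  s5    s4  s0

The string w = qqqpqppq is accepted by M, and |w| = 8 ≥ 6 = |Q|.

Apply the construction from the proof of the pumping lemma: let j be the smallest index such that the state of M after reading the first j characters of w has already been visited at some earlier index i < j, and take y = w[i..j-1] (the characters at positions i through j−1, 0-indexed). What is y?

qq

State sequence: s0 -q-> s1 -q-> s4 -q-> s1 -p-> s0 -q-> s1 -p-> s0 -p-> s3 -q-> s0
First repeat at step 3: s1 was already visited.

So i = 1, j = 3, giving x = w[0:1] = q, y = w[1:3] = qq, z = w[3:8] = pqppq.
Check: |xy| = 3 ≤ 6 and |y| = 2 ≥ 1. Reading y takes M from s1 back to s1, so every xyⁱz is accepted.
Pumping length from the standard proof: p = 6 (the number of states). The repeated state found above gives |xy| = j ≤ 6 and |y| = j − i ≥ 1.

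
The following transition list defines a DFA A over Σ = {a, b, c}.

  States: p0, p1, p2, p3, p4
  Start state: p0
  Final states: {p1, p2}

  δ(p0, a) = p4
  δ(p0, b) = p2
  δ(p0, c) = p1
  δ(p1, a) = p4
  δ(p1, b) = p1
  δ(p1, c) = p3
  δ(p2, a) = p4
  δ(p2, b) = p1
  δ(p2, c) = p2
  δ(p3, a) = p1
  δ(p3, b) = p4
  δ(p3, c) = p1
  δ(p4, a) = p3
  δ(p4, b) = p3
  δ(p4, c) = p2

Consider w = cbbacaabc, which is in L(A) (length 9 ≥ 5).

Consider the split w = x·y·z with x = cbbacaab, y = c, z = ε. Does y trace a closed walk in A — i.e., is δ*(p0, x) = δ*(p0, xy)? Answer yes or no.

State sequence: p0 -c-> p1 -b-> p1 -b-> p1 -a-> p4 -c-> p2 -a-> p4 -a-> p3 -b-> p4 -c-> p2

After x (step 8): p4. After xy (step 9): p2.
They differ (p4 ≠ p2), so y is not a cycle from the state after x; this split is not the one the pumping-lemma construction produces, and pumping y need not keep the string in L(A).

no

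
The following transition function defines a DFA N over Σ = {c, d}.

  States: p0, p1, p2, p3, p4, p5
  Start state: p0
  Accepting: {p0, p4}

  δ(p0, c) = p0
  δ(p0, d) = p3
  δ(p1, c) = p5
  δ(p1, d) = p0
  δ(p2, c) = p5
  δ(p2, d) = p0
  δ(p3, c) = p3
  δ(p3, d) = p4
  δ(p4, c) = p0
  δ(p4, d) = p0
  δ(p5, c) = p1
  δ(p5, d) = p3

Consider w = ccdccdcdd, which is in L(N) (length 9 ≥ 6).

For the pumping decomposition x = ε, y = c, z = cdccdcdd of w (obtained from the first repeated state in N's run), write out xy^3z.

ccccdccdcdd

xy^3z = ε·c·c·c·cdccdcdd = ccccdccdcdd.
Reading y = c takes N from p0 back to p0, so after x·y·y·y the machine is still in p0, and z then leads to the accepting state p4. Hence ccccdccdcdd ∈ L(N).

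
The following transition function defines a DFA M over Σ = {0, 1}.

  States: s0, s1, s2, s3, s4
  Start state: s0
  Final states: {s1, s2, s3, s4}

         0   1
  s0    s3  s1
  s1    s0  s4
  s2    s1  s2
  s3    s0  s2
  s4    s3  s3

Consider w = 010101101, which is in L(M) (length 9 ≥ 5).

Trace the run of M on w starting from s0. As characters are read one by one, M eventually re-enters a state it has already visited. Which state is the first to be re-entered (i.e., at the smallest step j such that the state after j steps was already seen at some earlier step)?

Run of M on w = 0 1 0 1 0 1 1 0 1:
  step 0: s0  (start)
  step 1: s3  (read 0: s0→s3)
  step 2: s2  (read 1: s3→s2)
  step 3: s1  (read 0: s2→s1)
  step 4: s4  (read 1: s1→s4)
  step 5: s3  (read 0: s4→s3)   ← first repeat (s3 seen earlier)
  step 6: s2  (read 1: s3→s2)
  step 7: s2  (read 1: s2→s2)
  step 8: s1  (read 0: s2→s1)
  step 9: s4  (read 1: s1→s4)

The earliest repeat is at step j = 5: M is in s3, which it already visited at step i = 1.

s3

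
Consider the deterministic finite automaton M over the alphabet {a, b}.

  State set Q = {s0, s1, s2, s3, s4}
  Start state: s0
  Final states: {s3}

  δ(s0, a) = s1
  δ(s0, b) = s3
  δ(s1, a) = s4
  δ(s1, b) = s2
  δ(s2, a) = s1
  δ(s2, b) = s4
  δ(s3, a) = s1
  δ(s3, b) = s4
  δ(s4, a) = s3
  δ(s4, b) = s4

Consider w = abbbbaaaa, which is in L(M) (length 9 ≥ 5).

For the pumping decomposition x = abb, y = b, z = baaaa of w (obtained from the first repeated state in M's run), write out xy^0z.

xy⁰z = xz = abb·baaaa = abbbaaaa.
Reading y = b takes M from s4 back to s4, so after x the machine is still in s4, and z then leads to the accepting state s3. Hence abbbaaaa ∈ L(M).

abbbaaaa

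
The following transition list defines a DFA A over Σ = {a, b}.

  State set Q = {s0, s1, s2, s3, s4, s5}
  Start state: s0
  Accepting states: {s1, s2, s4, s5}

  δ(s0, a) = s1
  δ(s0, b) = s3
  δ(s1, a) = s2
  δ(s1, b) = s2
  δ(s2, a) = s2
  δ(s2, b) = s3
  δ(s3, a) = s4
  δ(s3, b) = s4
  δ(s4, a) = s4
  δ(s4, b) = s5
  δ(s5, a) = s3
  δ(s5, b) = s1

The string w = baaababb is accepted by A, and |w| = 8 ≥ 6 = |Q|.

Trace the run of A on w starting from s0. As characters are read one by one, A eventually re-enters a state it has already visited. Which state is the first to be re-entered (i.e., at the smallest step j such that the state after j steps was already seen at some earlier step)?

State sequence: s0 -b-> s3 -a-> s4 -a-> s4 -a-> s4 -b-> s5 -a-> s3 -b-> s4 -b-> s5
First repeat at step 3: s4 was already visited.

The earliest repeat is at step j = 3: A is in s4, which it already visited at step i = 2.

s4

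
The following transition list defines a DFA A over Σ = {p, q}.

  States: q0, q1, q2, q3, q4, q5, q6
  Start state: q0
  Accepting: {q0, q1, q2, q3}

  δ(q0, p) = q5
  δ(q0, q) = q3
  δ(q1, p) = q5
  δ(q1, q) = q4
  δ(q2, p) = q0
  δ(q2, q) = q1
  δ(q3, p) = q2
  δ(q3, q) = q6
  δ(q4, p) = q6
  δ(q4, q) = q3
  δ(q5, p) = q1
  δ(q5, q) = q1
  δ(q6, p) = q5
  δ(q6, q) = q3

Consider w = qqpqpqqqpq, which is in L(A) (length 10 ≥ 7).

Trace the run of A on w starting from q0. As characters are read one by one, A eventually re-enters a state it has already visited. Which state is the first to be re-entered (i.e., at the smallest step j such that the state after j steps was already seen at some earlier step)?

q5

Run of A on w = q q p q p q q q p q:
  step 0: q0  (start)
  step 1: q3  (read q: q0→q3)
  step 2: q6  (read q: q3→q6)
  step 3: q5  (read p: q6→q5)
  step 4: q1  (read q: q5→q1)
  step 5: q5  (read p: q1→q5)   ← first repeat (q5 seen earlier)
  step 6: q1  (read q: q5→q1)
  step 7: q4  (read q: q1→q4)
  step 8: q3  (read q: q4→q3)
  step 9: q2  (read p: q3→q2)
  step 10: q1  (read q: q2→q1)

The earliest repeat is at step j = 5: A is in q5, which it already visited at step i = 3.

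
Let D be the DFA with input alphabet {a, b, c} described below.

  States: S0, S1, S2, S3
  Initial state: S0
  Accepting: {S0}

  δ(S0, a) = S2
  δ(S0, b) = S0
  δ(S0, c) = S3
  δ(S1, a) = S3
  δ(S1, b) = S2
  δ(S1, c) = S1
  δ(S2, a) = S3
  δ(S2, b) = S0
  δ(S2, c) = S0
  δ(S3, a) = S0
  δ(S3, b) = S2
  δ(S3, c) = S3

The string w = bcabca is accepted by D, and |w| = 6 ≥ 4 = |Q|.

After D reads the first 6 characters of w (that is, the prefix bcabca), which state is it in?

Run of D on the first 6 characters of w = b c a b c a:
  step 0: S0  (start)
  step 1: S0  (read b: S0→S0)
  step 2: S3  (read c: S0→S3)
  step 3: S0  (read a: S3→S0)
  step 4: S0  (read b: S0→S0)
  step 5: S3  (read c: S0→S3)
  step 6: S0  (read a: S3→S0)

After reading 6 characters, D is in state S0.

S0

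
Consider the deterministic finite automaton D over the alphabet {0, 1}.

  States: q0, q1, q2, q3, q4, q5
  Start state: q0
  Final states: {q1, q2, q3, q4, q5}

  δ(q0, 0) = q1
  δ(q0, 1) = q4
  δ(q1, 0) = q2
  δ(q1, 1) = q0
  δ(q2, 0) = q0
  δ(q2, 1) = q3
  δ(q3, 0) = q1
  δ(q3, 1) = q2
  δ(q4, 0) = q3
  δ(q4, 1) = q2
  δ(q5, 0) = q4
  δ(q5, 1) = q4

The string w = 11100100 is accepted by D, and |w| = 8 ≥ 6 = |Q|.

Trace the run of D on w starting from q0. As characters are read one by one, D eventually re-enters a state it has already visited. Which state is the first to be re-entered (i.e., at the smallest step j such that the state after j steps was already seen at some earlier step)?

q2

State sequence: q0 -1-> q4 -1-> q2 -1-> q3 -0-> q1 -0-> q2 -1-> q3 -0-> q1 -0-> q2
First repeat at step 5: q2 was already visited.

The earliest repeat is at step j = 5: D is in q2, which it already visited at step i = 2.
The DFA has 6 states, so the proof of the pumping lemma guarantees a repeated state among the first 6+1 visited; the segment between the two visits is the pumpable y.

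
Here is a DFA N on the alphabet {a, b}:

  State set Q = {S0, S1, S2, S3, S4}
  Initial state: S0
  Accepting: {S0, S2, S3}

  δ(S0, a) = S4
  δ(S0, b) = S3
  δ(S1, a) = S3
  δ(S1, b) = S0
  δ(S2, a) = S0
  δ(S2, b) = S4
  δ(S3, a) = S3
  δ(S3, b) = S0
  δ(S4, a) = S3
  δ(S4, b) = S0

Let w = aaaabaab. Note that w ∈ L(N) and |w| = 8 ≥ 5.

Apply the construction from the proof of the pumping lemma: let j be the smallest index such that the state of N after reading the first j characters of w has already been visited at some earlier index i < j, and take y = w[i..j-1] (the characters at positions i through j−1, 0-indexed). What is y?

Run of N on w = a a a a b a a b:
  step 0: S0  (start)
  step 1: S4  (read a: S0→S4)
  step 2: S3  (read a: S4→S3)
  step 3: S3  (read a: S3→S3)   ← first repeat (S3 seen earlier)
  step 4: S3  (read a: S3→S3)
  step 5: S0  (read b: S3→S0)
  step 6: S4  (read a: S0→S4)
  step 7: S3  (read a: S4→S3)
  step 8: S0  (read b: S3→S0)

So i = 2, j = 3, giving x = w[0:2] = aa, y = w[2:3] = a, z = w[3:8] = abaab.
Check: |xy| = 3 ≤ 5 and |y| = 1 ≥ 1. Reading y takes N from S3 back to S3, so every xyⁱz is accepted.
Since N has 5 states, any run of length ≥ 5 visits 5+1 states, so by pigeonhole some state repeats within the first 5 steps — that repeat gives the pumpable loop.

a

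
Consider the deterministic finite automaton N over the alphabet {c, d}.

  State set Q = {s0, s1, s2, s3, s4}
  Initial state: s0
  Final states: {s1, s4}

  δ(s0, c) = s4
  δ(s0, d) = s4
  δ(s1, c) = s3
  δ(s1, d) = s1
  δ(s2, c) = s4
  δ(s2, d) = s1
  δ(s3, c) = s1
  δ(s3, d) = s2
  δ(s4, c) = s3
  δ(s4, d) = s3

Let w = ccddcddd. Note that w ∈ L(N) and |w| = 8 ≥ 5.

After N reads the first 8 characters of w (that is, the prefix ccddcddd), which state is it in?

Run of N on the first 8 characters of w = c c d d c d d d:
  step 0: s0  (start)
  step 1: s4  (read c: s0→s4)
  step 2: s3  (read c: s4→s3)
  step 3: s2  (read d: s3→s2)
  step 4: s1  (read d: s2→s1)
  step 5: s3  (read c: s1→s3)
  step 6: s2  (read d: s3→s2)
  step 7: s1  (read d: s2→s1)
  step 8: s1  (read d: s1→s1)

After reading 8 characters, N is in state s1.

s1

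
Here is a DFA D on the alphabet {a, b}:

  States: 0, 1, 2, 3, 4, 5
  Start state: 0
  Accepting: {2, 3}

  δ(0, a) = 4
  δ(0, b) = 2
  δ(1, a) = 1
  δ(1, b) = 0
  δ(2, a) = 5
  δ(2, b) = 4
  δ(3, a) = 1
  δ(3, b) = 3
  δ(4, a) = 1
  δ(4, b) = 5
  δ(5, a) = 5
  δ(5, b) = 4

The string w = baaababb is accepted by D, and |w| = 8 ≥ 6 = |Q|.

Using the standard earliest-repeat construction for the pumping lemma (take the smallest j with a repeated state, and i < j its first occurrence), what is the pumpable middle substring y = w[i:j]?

a

Run of D on w = b a a a b a b b:
  step 0: 0  (start)
  step 1: 2  (read b: 0→2)
  step 2: 5  (read a: 2→5)
  step 3: 5  (read a: 5→5)   ← first repeat (5 seen earlier)
  step 4: 5  (read a: 5→5)
  step 5: 4  (read b: 5→4)
  step 6: 1  (read a: 4→1)
  step 7: 0  (read b: 1→0)
  step 8: 2  (read b: 0→2)

So i = 2, j = 3, giving x = w[0:2] = ba, y = w[2:3] = a, z = w[3:8] = ababb.
Check: |xy| = 3 ≤ 6 and |y| = 1 ≥ 1. Reading y takes D from 5 back to 5, so every xyⁱz is accepted.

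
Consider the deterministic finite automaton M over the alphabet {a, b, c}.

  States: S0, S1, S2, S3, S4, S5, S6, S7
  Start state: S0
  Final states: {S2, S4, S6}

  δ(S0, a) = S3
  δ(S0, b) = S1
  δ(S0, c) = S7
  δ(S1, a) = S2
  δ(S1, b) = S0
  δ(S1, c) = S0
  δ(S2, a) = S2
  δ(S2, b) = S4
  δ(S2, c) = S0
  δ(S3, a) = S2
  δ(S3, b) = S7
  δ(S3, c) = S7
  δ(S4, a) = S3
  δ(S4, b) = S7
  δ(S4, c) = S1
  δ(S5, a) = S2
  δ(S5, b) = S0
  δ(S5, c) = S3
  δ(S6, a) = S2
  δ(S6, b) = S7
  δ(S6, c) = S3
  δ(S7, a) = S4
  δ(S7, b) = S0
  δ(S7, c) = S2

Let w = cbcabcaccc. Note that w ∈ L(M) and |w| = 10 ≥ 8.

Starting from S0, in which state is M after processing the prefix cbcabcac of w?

S0

State sequence: S0 -c-> S7 -b-> S0 -c-> S7 -a-> S4 -b-> S7 -c-> S2 -a-> S2 -c-> S0

After reading 8 characters, M is in state S0.
(This kind of state-tracing is the core of the pumping-lemma construction: with 8 states, pigeonhole forces a repeat within the first 8 steps.)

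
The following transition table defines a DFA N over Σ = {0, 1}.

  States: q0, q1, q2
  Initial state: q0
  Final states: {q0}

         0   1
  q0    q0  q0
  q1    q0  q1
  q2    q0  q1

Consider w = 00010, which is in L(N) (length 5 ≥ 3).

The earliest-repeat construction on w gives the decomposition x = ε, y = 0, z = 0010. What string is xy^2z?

xy^2z = ε·0·0·0010 = 000010.
Reading y = 0 takes N from q0 back to q0, so after x·y·y the machine is still in q0, and z then leads to the accepting state q0. Hence 000010 ∈ L(N).

000010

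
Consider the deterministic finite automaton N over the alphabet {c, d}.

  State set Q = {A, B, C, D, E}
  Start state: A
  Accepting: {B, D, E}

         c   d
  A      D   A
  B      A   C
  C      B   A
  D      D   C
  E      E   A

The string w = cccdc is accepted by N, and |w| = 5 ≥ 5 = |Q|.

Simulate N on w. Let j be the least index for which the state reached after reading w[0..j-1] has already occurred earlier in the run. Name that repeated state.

Run of N on w = c c c d c:
  step 0: A  (start)
  step 1: D  (read c: A→D)
  step 2: D  (read c: D→D)   ← first repeat (D seen earlier)
  step 3: D  (read c: D→D)
  step 4: C  (read d: D→C)
  step 5: B  (read c: C→B)

The earliest repeat is at step j = 2: N is in D, which it already visited at step i = 1.
Since N has 5 states, any run of length ≥ 5 visits 5+1 states, so by pigeonhole some state repeats within the first 5 steps — that repeat gives the pumpable loop.

D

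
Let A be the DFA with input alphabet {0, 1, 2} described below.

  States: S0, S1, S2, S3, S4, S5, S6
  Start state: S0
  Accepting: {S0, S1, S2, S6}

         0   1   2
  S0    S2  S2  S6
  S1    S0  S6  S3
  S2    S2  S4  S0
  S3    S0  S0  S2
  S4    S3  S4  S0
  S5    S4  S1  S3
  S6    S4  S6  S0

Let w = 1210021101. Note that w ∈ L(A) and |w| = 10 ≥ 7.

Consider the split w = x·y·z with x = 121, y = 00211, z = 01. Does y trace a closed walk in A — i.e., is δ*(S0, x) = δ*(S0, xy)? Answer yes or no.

no

Run of A on the first 8 characters of w = 1 2 1 0 0 2 1 1:
  step 0: S0  (start)
  step 1: S2  (read 1: S0→S2)
  step 2: S0  (read 2: S2→S0)
  step 3: S2  (read 1: S0→S2)
  step 4: S2  (read 0: S2→S2)
  step 5: S2  (read 0: S2→S2)
  step 6: S0  (read 2: S2→S0)
  step 7: S2  (read 1: S0→S2)
  step 8: S4  (read 1: S2→S4)

After x (step 3): S2. After xy (step 8): S4.
They differ (S2 ≠ S4), so y is not a cycle from the state after x; this split is not the one the pumping-lemma construction produces, and pumping y need not keep the string in L(A).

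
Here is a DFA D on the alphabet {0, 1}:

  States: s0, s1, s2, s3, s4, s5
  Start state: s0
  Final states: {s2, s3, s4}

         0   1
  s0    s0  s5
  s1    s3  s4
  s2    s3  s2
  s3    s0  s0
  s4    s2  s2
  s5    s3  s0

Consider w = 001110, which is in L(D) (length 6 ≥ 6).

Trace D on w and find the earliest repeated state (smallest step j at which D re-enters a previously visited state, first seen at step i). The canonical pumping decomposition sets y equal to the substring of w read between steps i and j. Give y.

0

Run of D on w = 0 0 1 1 1 0:
  step 0: s0  (start)
  step 1: s0  (read 0: s0→s0)   ← first repeat (s0 seen earlier)
  step 2: s0  (read 0: s0→s0)
  step 3: s5  (read 1: s0→s5)
  step 4: s0  (read 1: s5→s0)
  step 5: s5  (read 1: s0→s5)
  step 6: s3  (read 0: s5→s3)

So i = 0, j = 1, giving x = w[0:0] = ε, y = w[0:1] = 0, z = w[1:6] = 01110.
Check: |xy| = 1 ≤ 6 and |y| = 1 ≥ 1. Reading y takes D from s0 back to s0, so every xyⁱz is accepted.
Since D has 6 states, any run of length ≥ 6 visits 6+1 states, so by pigeonhole some state repeats within the first 6 steps — that repeat gives the pumpable loop.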